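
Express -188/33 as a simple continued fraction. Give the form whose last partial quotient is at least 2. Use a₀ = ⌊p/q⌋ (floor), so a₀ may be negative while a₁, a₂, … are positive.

-188 = -6*33 + 10
33 = 3*10 + 3
10 = 3*3 + 1
3 = 3*1 + 0  (stop)
So -188/33 = [-6; 3, 3, 3].

[-6; 3, 3, 3]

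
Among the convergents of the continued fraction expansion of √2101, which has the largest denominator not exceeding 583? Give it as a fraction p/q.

√2101 = [45; 1, 5, 8, 5, 1, 90, …] (period length 6).
Convergents:
  p_0/q_0 = 45/1
  p_1/q_1 = 46/1
  p_2/q_2 = 275/6
  p_3/q_3 = 2246/49
  p_4/q_4 = 11505/251
  p_5/q_5 = 13751/300
  p_6/q_6 = 1249095/27251
q_5 = 300 ≤ 583 < 27251 = q_6, so the answer is 13751/300.

13751/300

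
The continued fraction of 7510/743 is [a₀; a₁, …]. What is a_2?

3

7510 = 10·743 + 80   →  a_0 = 10
743 = 9·80 + 23   →  a_1 = 9
80 = 3·23 + 11   →  a_2 = 3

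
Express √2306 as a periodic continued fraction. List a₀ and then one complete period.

[48; 48, 96]

a₀ = ⌊√2306⌋ = 48.
With m₀=0, d₀=1 and mₖ₊₁ = dₖaₖ − mₖ, dₖ₊₁ = (n − mₖ₊₁²)/dₖ, aₖ₊₁ = ⌊(a₀+mₖ₊₁)/dₖ₊₁⌋:
  k=1: m=48, d=2, a=48
  k=2: m=48, d=1, a=96
d=1 and a=2a₀=96 at k=2, so the next step gives (m, d) = (48, 2) again — its k=1 value — and the period has length 2.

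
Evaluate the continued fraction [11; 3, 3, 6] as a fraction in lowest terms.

Using pₖ = aₖpₖ₋₁ + pₖ₋₂ and qₖ = aₖqₖ₋₁ + qₖ₋₂:
  k=0: a=11, p=11, q=1
  k=1: a=3, p=34, q=3
  k=2: a=3, p=113, q=10
  k=3: a=6, p=712, q=63

712/63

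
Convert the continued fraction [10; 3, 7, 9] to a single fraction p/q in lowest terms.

Fold from the inside: start with 9/1.
  7 + 1/9 = 64/9
  3 + 9/64 = 201/64
  10 + 64/201 = 2074/201

2074/201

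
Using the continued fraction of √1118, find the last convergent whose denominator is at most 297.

4213/126

√1118 = [33; 2, 3, 2, 3, 2, 66, …] (period length 6).
Convergents:
  p_0/q_0 = 33/1
  p_1/q_1 = 67/2
  p_2/q_2 = 234/7
  p_3/q_3 = 535/16
  p_4/q_4 = 1839/55
  p_5/q_5 = 4213/126
  p_6/q_6 = 279897/8371
q_5 = 126 ≤ 297 < 8371 = q_6, so the answer is 4213/126.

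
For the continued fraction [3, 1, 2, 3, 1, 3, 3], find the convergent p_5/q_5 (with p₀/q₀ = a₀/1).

Using pₖ = aₖpₖ₋₁ + pₖ₋₂, qₖ = aₖqₖ₋₁ + qₖ₋₂ (with p₋₁=1, p₋₂=0, q₋₁=0, q₋₂=1):
  k=0: a=3, p=3, q=1
  k=1: a=1, p=4, q=1
  k=2: a=2, p=11, q=3
  k=3: a=3, p=37, q=10
  k=4: a=1, p=48, q=13
  k=5: a=3, p=181, q=49

181/49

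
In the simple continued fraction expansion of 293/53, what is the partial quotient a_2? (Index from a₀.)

1

293 = 5·53 + 28   →  a_0 = 5
53 = 1·28 + 25   →  a_1 = 1
28 = 1·25 + 3   →  a_2 = 1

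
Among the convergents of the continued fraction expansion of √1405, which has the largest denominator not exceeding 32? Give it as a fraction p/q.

√1405 = [37; 2, 14, 2, 74, …] (period length 4).
Convergents:
  p_0/q_0 = 37/1
  p_1/q_1 = 75/2
  p_2/q_2 = 1087/29
  p_3/q_3 = 2249/60
q_2 = 29 ≤ 32 < 60 = q_3, so the answer is 1087/29.

1087/29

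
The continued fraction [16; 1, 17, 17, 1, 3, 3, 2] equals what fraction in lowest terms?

Using pₖ = aₖpₖ₋₁ + pₖ₋₂ and qₖ = aₖqₖ₋₁ + qₖ₋₂:
  k=0: a=16, p=16, q=1
  k=1: a=1, p=17, q=1
  k=2: a=17, p=305, q=18
  k=3: a=17, p=5202, q=307
  k=4: a=1, p=5507, q=325
  k=5: a=3, p=21723, q=1282
  k=6: a=3, p=70676, q=4171
  k=7: a=2, p=163075, q=9624

163075/9624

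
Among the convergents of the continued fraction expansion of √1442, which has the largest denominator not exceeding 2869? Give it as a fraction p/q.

√1442 = [37; 1, 36, 1, 74, …] (period length 4).
Convergents:
  p_0/q_0 = 37/1
  p_1/q_1 = 38/1
  p_2/q_2 = 1405/37
  p_3/q_3 = 1443/38
  p_4/q_4 = 108187/2849
  p_5/q_5 = 109630/2887
q_4 = 2849 ≤ 2869 < 2887 = q_5, so the answer is 108187/2849.

108187/2849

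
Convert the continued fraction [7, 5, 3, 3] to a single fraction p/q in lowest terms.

Using pₖ = aₖpₖ₋₁ + pₖ₋₂ and qₖ = aₖqₖ₋₁ + qₖ₋₂:
  k=0: a=7, p=7, q=1
  k=1: a=5, p=36, q=5
  k=2: a=3, p=115, q=16
  k=3: a=3, p=381, q=53

381/53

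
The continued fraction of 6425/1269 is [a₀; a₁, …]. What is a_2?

6425 = 5·1269 + 80   →  a_0 = 5
1269 = 15·80 + 69   →  a_1 = 15
80 = 1·69 + 11   →  a_2 = 1

1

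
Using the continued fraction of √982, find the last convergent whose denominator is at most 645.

√982 = [31; 2, 1, 30, 1, 2, 62, …] (period length 6).
Convergents:
  p_0/q_0 = 31/1
  p_1/q_1 = 63/2
  p_2/q_2 = 94/3
  p_3/q_3 = 2883/92
  p_4/q_4 = 2977/95
  p_5/q_5 = 8837/282
  p_6/q_6 = 550871/17579
q_5 = 282 ≤ 645 < 17579 = q_6, so the answer is 8837/282.

8837/282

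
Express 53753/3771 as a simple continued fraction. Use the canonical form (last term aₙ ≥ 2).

[14; 3, 1, 13, 1, 3, 16]

53753 = 14×3771 + 959
3771 = 3×959 + 894
959 = 1×894 + 65
894 = 13×65 + 49
65 = 1×49 + 16
49 = 3×16 + 1
16 = 16×1 + 0  (stop)
So 53753/3771 = [14; 3, 1, 13, 1, 3, 16].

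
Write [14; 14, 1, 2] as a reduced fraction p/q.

Using pₖ = aₖpₖ₋₁ + pₖ₋₂ and qₖ = aₖqₖ₋₁ + qₖ₋₂:
  k=0: a=14, p=14, q=1
  k=1: a=14, p=197, q=14
  k=2: a=1, p=211, q=15
  k=3: a=2, p=619, q=44

619/44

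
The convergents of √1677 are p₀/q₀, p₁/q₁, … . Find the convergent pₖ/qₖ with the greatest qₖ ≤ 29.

819/20

√1677 = [40; 1, 19, 2, 19, 1, 80, …] (period length 6).
Convergents:
  p_0/q_0 = 40/1
  p_1/q_1 = 41/1
  p_2/q_2 = 819/20
  p_3/q_3 = 1679/41
q_2 = 20 ≤ 29 < 41 = q_3, so the answer is 819/20.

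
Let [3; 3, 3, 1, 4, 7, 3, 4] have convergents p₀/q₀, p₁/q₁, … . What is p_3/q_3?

Using pₖ = aₖpₖ₋₁ + pₖ₋₂, qₖ = aₖqₖ₋₁ + qₖ₋₂ (with p₋₁=1, p₋₂=0, q₋₁=0, q₋₂=1):
  k=0: a=3, p=3, q=1
  k=1: a=3, p=10, q=3
  k=2: a=3, p=33, q=10
  k=3: a=1, p=43, q=13

43/13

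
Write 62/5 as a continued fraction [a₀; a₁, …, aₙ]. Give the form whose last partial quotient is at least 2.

[12; 2, 2]

62 = 12*5 + 2
5 = 2*2 + 1
2 = 2*1 + 0  (stop)
So 62/5 = [12; 2, 2].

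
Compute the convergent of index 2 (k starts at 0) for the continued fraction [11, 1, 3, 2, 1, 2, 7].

47/4

Using pₖ = aₖpₖ₋₁ + pₖ₋₂, qₖ = aₖqₖ₋₁ + qₖ₋₂ (with p₋₁=1, p₋₂=0, q₋₁=0, q₋₂=1):
  k=0: a=11, p=11, q=1
  k=1: a=1, p=12, q=1
  k=2: a=3, p=47, q=4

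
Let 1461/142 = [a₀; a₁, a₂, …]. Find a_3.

6

1461 = 10·142 + 41   →  a_0 = 10
142 = 3·41 + 19   →  a_1 = 3
41 = 2·19 + 3   →  a_2 = 2
19 = 6·3 + 1   →  a_3 = 6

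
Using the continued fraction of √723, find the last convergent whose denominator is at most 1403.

√723 = [26; 1, 7, 1, 52, …] (period length 4).
Convergents:
  p_0/q_0 = 26/1
  p_1/q_1 = 27/1
  p_2/q_2 = 215/8
  p_3/q_3 = 242/9
  p_4/q_4 = 12799/476
  p_5/q_5 = 13041/485
  p_6/q_6 = 104086/3871
q_5 = 485 ≤ 1403 < 3871 = q_6, so the answer is 13041/485.

13041/485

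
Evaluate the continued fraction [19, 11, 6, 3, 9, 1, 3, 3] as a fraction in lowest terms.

530596/27795

Fold from the inside: start with 3/1.
  3 + 1/3 = 10/3
  1 + 3/10 = 13/10
  9 + 10/13 = 127/13
  3 + 13/127 = 394/127
  6 + 127/394 = 2491/394
  11 + 394/2491 = 27795/2491
  19 + 2491/27795 = 530596/27795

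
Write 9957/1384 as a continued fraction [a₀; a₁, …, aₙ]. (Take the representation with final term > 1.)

9957 = 7·1384 + 269
1384 = 5·269 + 39
269 = 6·39 + 35
39 = 1·35 + 4
35 = 8·4 + 3
4 = 1·3 + 1
3 = 3·1 + 0  (stop)
So 9957/1384 = [7; 5, 6, 1, 8, 1, 3].

[7; 5, 6, 1, 8, 1, 3]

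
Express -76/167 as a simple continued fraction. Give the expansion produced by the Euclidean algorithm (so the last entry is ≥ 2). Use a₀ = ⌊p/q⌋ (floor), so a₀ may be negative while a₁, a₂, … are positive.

[-1; 1, 1, 5, 15]

-76 = -1·167 + 91
167 = 1·91 + 76
91 = 1·76 + 15
76 = 5·15 + 1
15 = 15·1 + 0  (stop)
So -76/167 = [-1; 1, 1, 5, 15].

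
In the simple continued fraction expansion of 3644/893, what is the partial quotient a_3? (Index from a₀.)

2

3644 = 4·893 + 72   →  a_0 = 4
893 = 12·72 + 29   →  a_1 = 12
72 = 2·29 + 14   →  a_2 = 2
29 = 2·14 + 1   →  a_3 = 2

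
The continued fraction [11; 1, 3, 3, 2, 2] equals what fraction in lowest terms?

859/73

Fold from the inside: start with 2/1.
  2 + 1/2 = 5/2
  3 + 2/5 = 17/5
  3 + 5/17 = 56/17
  1 + 17/56 = 73/56
  11 + 56/73 = 859/73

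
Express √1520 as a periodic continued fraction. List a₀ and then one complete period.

a₀ = ⌊√1520⌋ = 38.
With m₀=0, d₀=1 and mₖ₊₁ = dₖaₖ − mₖ, dₖ₊₁ = (n − mₖ₊₁²)/dₖ, aₖ₊₁ = ⌊(a₀+mₖ₊₁)/dₖ₊₁⌋:
  k=1: m=38, d=76, a=1
  k=2: m=38, d=1, a=76
d=1 and a=2a₀=76 at k=2, so the next step gives (m, d) = (38, 76) again — its k=1 value — and the period has length 2.

[38; 1, 76]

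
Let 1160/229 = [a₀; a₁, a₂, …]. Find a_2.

1160 = 5·229 + 15   →  a_0 = 5
229 = 15·15 + 4   →  a_1 = 15
15 = 3·4 + 3   →  a_2 = 3

3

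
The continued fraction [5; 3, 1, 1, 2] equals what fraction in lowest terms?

95/18

Fold from the inside: start with 2/1.
  1 + 1/2 = 3/2
  1 + 2/3 = 5/3
  3 + 3/5 = 18/5
  5 + 5/18 = 95/18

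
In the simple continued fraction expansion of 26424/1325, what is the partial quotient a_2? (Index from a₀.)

26424 = 19·1325 + 1249   →  a_0 = 19
1325 = 1·1249 + 76   →  a_1 = 1
1249 = 16·76 + 33   →  a_2 = 16

16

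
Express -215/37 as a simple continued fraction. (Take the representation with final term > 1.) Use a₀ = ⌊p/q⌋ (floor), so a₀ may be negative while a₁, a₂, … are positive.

[-6; 5, 3, 2]

-215 = -6*37 + 7
37 = 5*7 + 2
7 = 3*2 + 1
2 = 2*1 + 0  (stop)
So -215/37 = [-6; 5, 3, 2].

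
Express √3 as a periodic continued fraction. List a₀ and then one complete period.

a₀ = ⌊√3⌋ = 1.

[1; 1, 2]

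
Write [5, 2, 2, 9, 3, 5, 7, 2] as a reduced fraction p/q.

Using pₖ = aₖpₖ₋₁ + pₖ₋₂ and qₖ = aₖqₖ₋₁ + qₖ₋₂:
  k=0: a=5, p=5, q=1
  k=1: a=2, p=11, q=2
  k=2: a=2, p=27, q=5
  k=3: a=9, p=254, q=47
  k=4: a=3, p=789, q=146
  k=5: a=5, p=4199, q=777
  k=6: a=7, p=30182, q=5585
  k=7: a=2, p=64563, q=11947

64563/11947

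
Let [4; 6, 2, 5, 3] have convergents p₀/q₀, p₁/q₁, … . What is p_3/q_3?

Using pₖ = aₖpₖ₋₁ + pₖ₋₂, qₖ = aₖqₖ₋₁ + qₖ₋₂ (with p₋₁=1, p₋₂=0, q₋₁=0, q₋₂=1):
  k=0: a=4, p=4, q=1
  k=1: a=6, p=25, q=6
  k=2: a=2, p=54, q=13
  k=3: a=5, p=295, q=71

295/71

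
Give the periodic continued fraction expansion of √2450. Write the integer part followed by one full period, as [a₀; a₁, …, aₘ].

[49; 2, 98]

a₀ = ⌊√2450⌋ = 49.
With m₀=0, d₀=1 and mₖ₊₁ = dₖaₖ − mₖ, dₖ₊₁ = (n − mₖ₊₁²)/dₖ, aₖ₊₁ = ⌊(a₀+mₖ₊₁)/dₖ₊₁⌋:
  k=1: m=49, d=49, a=2
  k=2: m=49, d=1, a=98
d=1 and a=2a₀=98 at k=2, so the next step gives (m, d) = (49, 49) again — its k=1 value — and the period has length 2.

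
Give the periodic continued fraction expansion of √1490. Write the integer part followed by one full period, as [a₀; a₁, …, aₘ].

a₀ = ⌊√1490⌋ = 38.
With m₀=0, d₀=1 and mₖ₊₁ = dₖaₖ − mₖ, dₖ₊₁ = (n − mₖ₊₁²)/dₖ, aₖ₊₁ = ⌊(a₀+mₖ₊₁)/dₖ₊₁⌋:
  k=1: m=38, d=46, a=1
  k=2: m=8, d=31, a=1
  k=3: m=23, d=31, a=1
  k=4: m=8, d=46, a=1
  k=5: m=38, d=1, a=76
d=1 and a=2a₀=76 at k=5, so the next step gives (m, d) = (38, 46) again — its k=1 value — and the period has length 5.

[38; 1, 1, 1, 1, 76]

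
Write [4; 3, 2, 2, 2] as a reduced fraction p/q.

Using pₖ = aₖpₖ₋₁ + pₖ₋₂ and qₖ = aₖqₖ₋₁ + qₖ₋₂:
  k=0: a=4, p=4, q=1
  k=1: a=3, p=13, q=3
  k=2: a=2, p=30, q=7
  k=3: a=2, p=73, q=17
  k=4: a=2, p=176, q=41

176/41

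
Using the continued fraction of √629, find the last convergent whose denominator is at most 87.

627/25

√629 = [25; 12, 1, 1, 12, 50, …] (period length 5).
Convergents:
  p_0/q_0 = 25/1
  p_1/q_1 = 301/12
  p_2/q_2 = 326/13
  p_3/q_3 = 627/25
  p_4/q_4 = 7850/313
q_3 = 25 ≤ 87 < 313 = q_4, so the answer is 627/25.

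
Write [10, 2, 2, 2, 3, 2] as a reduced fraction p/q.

979/94

Fold from the inside: start with 2/1.
  3 + 1/2 = 7/2
  2 + 2/7 = 16/7
  2 + 7/16 = 39/16
  2 + 16/39 = 94/39
  10 + 39/94 = 979/94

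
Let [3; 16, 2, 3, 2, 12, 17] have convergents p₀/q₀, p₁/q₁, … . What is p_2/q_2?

101/33

Using pₖ = aₖpₖ₋₁ + pₖ₋₂, qₖ = aₖqₖ₋₁ + qₖ₋₂ (with p₋₁=1, p₋₂=0, q₋₁=0, q₋₂=1):
  k=0: a=3, p=3, q=1
  k=1: a=16, p=49, q=16
  k=2: a=2, p=101, q=33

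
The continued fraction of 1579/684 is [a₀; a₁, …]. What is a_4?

1579 = 2·684 + 211   →  a_0 = 2
684 = 3·211 + 51   →  a_1 = 3
211 = 4·51 + 7   →  a_2 = 4
51 = 7·7 + 2   →  a_3 = 7
7 = 3·2 + 1   →  a_4 = 3

3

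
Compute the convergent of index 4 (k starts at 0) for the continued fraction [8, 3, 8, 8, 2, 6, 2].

3586/431

Using pₖ = aₖpₖ₋₁ + pₖ₋₂, qₖ = aₖqₖ₋₁ + qₖ₋₂ (with p₋₁=1, p₋₂=0, q₋₁=0, q₋₂=1):
  k=0: a=8, p=8, q=1
  k=1: a=3, p=25, q=3
  k=2: a=8, p=208, q=25
  k=3: a=8, p=1689, q=203
  k=4: a=2, p=3586, q=431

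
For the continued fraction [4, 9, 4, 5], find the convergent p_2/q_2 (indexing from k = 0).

Using pₖ = aₖpₖ₋₁ + pₖ₋₂, qₖ = aₖqₖ₋₁ + qₖ₋₂ (with p₋₁=1, p₋₂=0, q₋₁=0, q₋₂=1):
  k=0: a=4, p=4, q=1
  k=1: a=9, p=37, q=9
  k=2: a=4, p=152, q=37

152/37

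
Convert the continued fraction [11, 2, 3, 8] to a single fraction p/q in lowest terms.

Using pₖ = aₖpₖ₋₁ + pₖ₋₂ and qₖ = aₖqₖ₋₁ + qₖ₋₂:
  k=0: a=11, p=11, q=1
  k=1: a=2, p=23, q=2
  k=2: a=3, p=80, q=7
  k=3: a=8, p=663, q=58

663/58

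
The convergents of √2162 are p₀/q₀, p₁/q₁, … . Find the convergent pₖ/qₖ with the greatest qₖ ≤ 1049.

√2162 = [46; 2, 92, …] (period length 2).
Convergents:
  p_0/q_0 = 46/1
  p_1/q_1 = 93/2
  p_2/q_2 = 8602/185
  p_3/q_3 = 17297/372
  p_4/q_4 = 1599926/34409
q_3 = 372 ≤ 1049 < 34409 = q_4, so the answer is 17297/372.

17297/372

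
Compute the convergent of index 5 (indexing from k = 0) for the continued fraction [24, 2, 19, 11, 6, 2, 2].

Using pₖ = aₖpₖ₋₁ + pₖ₋₂, qₖ = aₖqₖ₋₁ + qₖ₋₂ (with p₋₁=1, p₋₂=0, q₋₁=0, q₋₂=1):
  k=0: a=24, p=24, q=1
  k=1: a=2, p=49, q=2
  k=2: a=19, p=955, q=39
  k=3: a=11, p=10554, q=431
  k=4: a=6, p=64279, q=2625
  k=5: a=2, p=139112, q=5681

139112/5681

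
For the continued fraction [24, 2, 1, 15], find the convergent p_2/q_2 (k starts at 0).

Using pₖ = aₖpₖ₋₁ + pₖ₋₂, qₖ = aₖqₖ₋₁ + qₖ₋₂ (with p₋₁=1, p₋₂=0, q₋₁=0, q₋₂=1):
  k=0: a=24, p=24, q=1
  k=1: a=2, p=49, q=2
  k=2: a=1, p=73, q=3

73/3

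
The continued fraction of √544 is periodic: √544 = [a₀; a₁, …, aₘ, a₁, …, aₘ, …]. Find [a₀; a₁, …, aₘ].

[23; 3, 11, 3, 46]

a₀ = ⌊√544⌋ = 23.
With m₀=0, d₀=1 and mₖ₊₁ = dₖaₖ − mₖ, dₖ₊₁ = (n − mₖ₊₁²)/dₖ, aₖ₊₁ = ⌊(a₀+mₖ₊₁)/dₖ₊₁⌋:
  k=1: m=23, d=15, a=3
  k=2: m=22, d=4, a=11
  k=3: m=22, d=15, a=3
  k=4: m=23, d=1, a=46
d=1 and a=2a₀=46 at k=4, so the next step gives (m, d) = (23, 15) again — its k=1 value — and the period has length 4.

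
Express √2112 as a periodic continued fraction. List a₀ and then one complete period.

[45; 1, 21, 1, 90]

a₀ = ⌊√2112⌋ = 45.
With m₀=0, d₀=1 and mₖ₊₁ = dₖaₖ − mₖ, dₖ₊₁ = (n − mₖ₊₁²)/dₖ, aₖ₊₁ = ⌊(a₀+mₖ₊₁)/dₖ₊₁⌋:
  k=1: m=45, d=87, a=1
  k=2: m=42, d=4, a=21
  k=3: m=42, d=87, a=1
  k=4: m=45, d=1, a=90
d=1 and a=2a₀=90 at k=4, so the next step gives (m, d) = (45, 87) again — its k=1 value — and the period has length 4.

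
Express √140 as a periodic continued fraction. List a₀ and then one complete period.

[11; 1, 4, 1, 22]

a₀ = ⌊√140⌋ = 11.
With m₀=0, d₀=1 and mₖ₊₁ = dₖaₖ − mₖ, dₖ₊₁ = (n − mₖ₊₁²)/dₖ, aₖ₊₁ = ⌊(a₀+mₖ₊₁)/dₖ₊₁⌋:
  k=1: m=11, d=19, a=1
  k=2: m=8, d=4, a=4
  k=3: m=8, d=19, a=1
  k=4: m=11, d=1, a=22
d=1 and a=2a₀=22 at k=4, so the next step gives (m, d) = (11, 19) again — its k=1 value — and the period has length 4.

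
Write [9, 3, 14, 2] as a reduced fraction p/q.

830/89

Using pₖ = aₖpₖ₋₁ + pₖ₋₂ and qₖ = aₖqₖ₋₁ + qₖ₋₂:
  k=0: a=9, p=9, q=1
  k=1: a=3, p=28, q=3
  k=2: a=14, p=401, q=43
  k=3: a=2, p=830, q=89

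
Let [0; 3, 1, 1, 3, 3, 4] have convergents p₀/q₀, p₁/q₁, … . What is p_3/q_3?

2/7

Using pₖ = aₖpₖ₋₁ + pₖ₋₂, qₖ = aₖqₖ₋₁ + qₖ₋₂ (with p₋₁=1, p₋₂=0, q₋₁=0, q₋₂=1):
  k=0: a=0, p=0, q=1
  k=1: a=3, p=1, q=3
  k=2: a=1, p=1, q=4
  k=3: a=1, p=2, q=7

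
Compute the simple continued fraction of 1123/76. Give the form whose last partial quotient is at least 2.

[14; 1, 3, 2, 8]

1123 = 14·76 + 59
76 = 1·59 + 17
59 = 3·17 + 8
17 = 2·8 + 1
8 = 8·1 + 0  (stop)
So 1123/76 = [14; 1, 3, 2, 8].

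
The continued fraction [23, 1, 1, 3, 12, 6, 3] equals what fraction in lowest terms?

39008/1655

Fold from the inside: start with 3/1.
  6 + 1/3 = 19/3
  12 + 3/19 = 231/19
  3 + 19/231 = 712/231
  1 + 231/712 = 943/712
  1 + 712/943 = 1655/943
  23 + 943/1655 = 39008/1655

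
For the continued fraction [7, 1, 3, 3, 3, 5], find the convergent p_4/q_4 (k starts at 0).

Using pₖ = aₖpₖ₋₁ + pₖ₋₂, qₖ = aₖqₖ₋₁ + qₖ₋₂ (with p₋₁=1, p₋₂=0, q₋₁=0, q₋₂=1):
  k=0: a=7, p=7, q=1
  k=1: a=1, p=8, q=1
  k=2: a=3, p=31, q=4
  k=3: a=3, p=101, q=13
  k=4: a=3, p=334, q=43

334/43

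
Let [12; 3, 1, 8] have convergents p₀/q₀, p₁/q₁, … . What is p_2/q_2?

Using pₖ = aₖpₖ₋₁ + pₖ₋₂, qₖ = aₖqₖ₋₁ + qₖ₋₂ (with p₋₁=1, p₋₂=0, q₋₁=0, q₋₂=1):
  k=0: a=12, p=12, q=1
  k=1: a=3, p=37, q=3
  k=2: a=1, p=49, q=4

49/4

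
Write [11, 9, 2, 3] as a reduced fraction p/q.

Fold from the inside: start with 3/1.
  2 + 1/3 = 7/3
  9 + 3/7 = 66/7
  11 + 7/66 = 733/66

733/66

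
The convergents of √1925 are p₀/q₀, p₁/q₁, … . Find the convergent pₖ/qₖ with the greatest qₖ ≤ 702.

30493/695

√1925 = [43; 1, 6, 1, 86, …] (period length 4).
Convergents:
  p_0/q_0 = 43/1
  p_1/q_1 = 44/1
  p_2/q_2 = 307/7
  p_3/q_3 = 351/8
  p_4/q_4 = 30493/695
  p_5/q_5 = 30844/703
q_4 = 695 ≤ 702 < 703 = q_5, so the answer is 30493/695.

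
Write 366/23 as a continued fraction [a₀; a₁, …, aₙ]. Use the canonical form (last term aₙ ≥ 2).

366 = 15×23 + 21
23 = 1×21 + 2
21 = 10×2 + 1
2 = 2×1 + 0  (stop)
So 366/23 = [15; 1, 10, 2].

[15; 1, 10, 2]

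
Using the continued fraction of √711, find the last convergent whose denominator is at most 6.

√711 = [26; 1, 1, 1, 52, …] (period length 4).
Convergents:
  p_0/q_0 = 26/1
  p_1/q_1 = 27/1
  p_2/q_2 = 53/2
  p_3/q_3 = 80/3
  p_4/q_4 = 4213/158
q_3 = 3 ≤ 6 < 158 = q_4, so the answer is 80/3.

80/3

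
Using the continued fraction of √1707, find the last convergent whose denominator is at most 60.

785/19

√1707 = [41; 3, 6, 41, 6, 3, 82, …] (period length 6).
Convergents:
  p_0/q_0 = 41/1
  p_1/q_1 = 124/3
  p_2/q_2 = 785/19
  p_3/q_3 = 32309/782
q_2 = 19 ≤ 60 < 782 = q_3, so the answer is 785/19.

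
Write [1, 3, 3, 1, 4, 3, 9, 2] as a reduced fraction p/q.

5102/3905

Using pₖ = aₖpₖ₋₁ + pₖ₋₂ and qₖ = aₖqₖ₋₁ + qₖ₋₂:
  k=0: a=1, p=1, q=1
  k=1: a=3, p=4, q=3
  k=2: a=3, p=13, q=10
  k=3: a=1, p=17, q=13
  k=4: a=4, p=81, q=62
  k=5: a=3, p=260, q=199
  k=6: a=9, p=2421, q=1853
  k=7: a=2, p=5102, q=3905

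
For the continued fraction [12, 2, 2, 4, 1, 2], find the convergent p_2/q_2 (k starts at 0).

Using pₖ = aₖpₖ₋₁ + pₖ₋₂, qₖ = aₖqₖ₋₁ + qₖ₋₂ (with p₋₁=1, p₋₂=0, q₋₁=0, q₋₂=1):
  k=0: a=12, p=12, q=1
  k=1: a=2, p=25, q=2
  k=2: a=2, p=62, q=5

62/5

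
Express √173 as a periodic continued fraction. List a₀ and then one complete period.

[13; 6, 1, 1, 6, 26]

a₀ = ⌊√173⌋ = 13.
With m₀=0, d₀=1 and mₖ₊₁ = dₖaₖ − mₖ, dₖ₊₁ = (n − mₖ₊₁²)/dₖ, aₖ₊₁ = ⌊(a₀+mₖ₊₁)/dₖ₊₁⌋:
  k=1: m=13, d=4, a=6
  k=2: m=11, d=13, a=1
  k=3: m=2, d=13, a=1
  k=4: m=11, d=4, a=6
  k=5: m=13, d=1, a=26
d=1 and a=2a₀=26 at k=5, so the next step gives (m, d) = (13, 4) again — its k=1 value — and the period has length 5.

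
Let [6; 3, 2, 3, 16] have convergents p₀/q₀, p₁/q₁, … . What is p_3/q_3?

Using pₖ = aₖpₖ₋₁ + pₖ₋₂, qₖ = aₖqₖ₋₁ + qₖ₋₂ (with p₋₁=1, p₋₂=0, q₋₁=0, q₋₂=1):
  k=0: a=6, p=6, q=1
  k=1: a=3, p=19, q=3
  k=2: a=2, p=44, q=7
  k=3: a=3, p=151, q=24

151/24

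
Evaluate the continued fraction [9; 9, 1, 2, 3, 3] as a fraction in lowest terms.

Fold from the inside: start with 3/1.
  3 + 1/3 = 10/3
  2 + 3/10 = 23/10
  1 + 10/23 = 33/23
  9 + 23/33 = 320/33
  9 + 33/320 = 2913/320

2913/320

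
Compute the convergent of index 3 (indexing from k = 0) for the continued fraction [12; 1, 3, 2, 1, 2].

Using pₖ = aₖpₖ₋₁ + pₖ₋₂, qₖ = aₖqₖ₋₁ + qₖ₋₂ (with p₋₁=1, p₋₂=0, q₋₁=0, q₋₂=1):
  k=0: a=12, p=12, q=1
  k=1: a=1, p=13, q=1
  k=2: a=3, p=51, q=4
  k=3: a=2, p=115, q=9

115/9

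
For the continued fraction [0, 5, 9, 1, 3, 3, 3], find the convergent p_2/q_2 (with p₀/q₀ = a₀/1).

Using pₖ = aₖpₖ₋₁ + pₖ₋₂, qₖ = aₖqₖ₋₁ + qₖ₋₂ (with p₋₁=1, p₋₂=0, q₋₁=0, q₋₂=1):
  k=0: a=0, p=0, q=1
  k=1: a=5, p=1, q=5
  k=2: a=9, p=9, q=46

9/46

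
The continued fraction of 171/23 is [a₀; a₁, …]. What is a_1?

171 = 7·23 + 10   →  a_0 = 7
23 = 2·10 + 3   →  a_1 = 2

2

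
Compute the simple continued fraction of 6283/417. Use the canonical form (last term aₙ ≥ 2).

6283 = 15×417 + 28
417 = 14×28 + 25
28 = 1×25 + 3
25 = 8×3 + 1
3 = 3×1 + 0  (stop)
So 6283/417 = [15; 14, 1, 8, 3].

[15; 14, 1, 8, 3]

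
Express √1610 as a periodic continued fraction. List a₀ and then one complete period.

a₀ = ⌊√1610⌋ = 40.
With m₀=0, d₀=1 and mₖ₊₁ = dₖaₖ − mₖ, dₖ₊₁ = (n − mₖ₊₁²)/dₖ, aₖ₊₁ = ⌊(a₀+mₖ₊₁)/dₖ₊₁⌋:
  k=1: m=40, d=10, a=8
  k=2: m=40, d=1, a=80
d=1 and a=2a₀=80 at k=2, so the next step gives (m, d) = (40, 10) again — its k=1 value — and the period has length 2.

[40; 8, 80]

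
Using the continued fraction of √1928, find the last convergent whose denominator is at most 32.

483/11

√1928 = [43; 1, 9, 1, 86, …] (period length 4).
Convergents:
  p_0/q_0 = 43/1
  p_1/q_1 = 44/1
  p_2/q_2 = 439/10
  p_3/q_3 = 483/11
  p_4/q_4 = 41977/956
q_3 = 11 ≤ 32 < 956 = q_4, so the answer is 483/11.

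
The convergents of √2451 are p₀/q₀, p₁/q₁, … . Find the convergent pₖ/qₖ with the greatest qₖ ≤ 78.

3317/67

√2451 = [49; 1, 1, 32, 1, 1, 98, …] (period length 6).
Convergents:
  p_0/q_0 = 49/1
  p_1/q_1 = 50/1
  p_2/q_2 = 99/2
  p_3/q_3 = 3218/65
  p_4/q_4 = 3317/67
  p_5/q_5 = 6535/132
q_4 = 67 ≤ 78 < 132 = q_5, so the answer is 3317/67.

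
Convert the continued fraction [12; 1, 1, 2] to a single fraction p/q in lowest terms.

63/5

Using pₖ = aₖpₖ₋₁ + pₖ₋₂ and qₖ = aₖqₖ₋₁ + qₖ₋₂:
  k=0: a=12, p=12, q=1
  k=1: a=1, p=13, q=1
  k=2: a=1, p=25, q=2
  k=3: a=2, p=63, q=5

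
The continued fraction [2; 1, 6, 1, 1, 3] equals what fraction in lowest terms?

152/53

Fold from the inside: start with 3/1.
  1 + 1/3 = 4/3
  1 + 3/4 = 7/4
  6 + 4/7 = 46/7
  1 + 7/46 = 53/46
  2 + 46/53 = 152/53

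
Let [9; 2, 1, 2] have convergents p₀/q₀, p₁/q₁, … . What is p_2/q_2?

Using pₖ = aₖpₖ₋₁ + pₖ₋₂, qₖ = aₖqₖ₋₁ + qₖ₋₂ (with p₋₁=1, p₋₂=0, q₋₁=0, q₋₂=1):
  k=0: a=9, p=9, q=1
  k=1: a=2, p=19, q=2
  k=2: a=1, p=28, q=3

28/3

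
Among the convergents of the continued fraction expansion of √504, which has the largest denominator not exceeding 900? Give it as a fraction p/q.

√504 = [22; 2, 4, 2, 44, …] (period length 4).
Convergents:
  p_0/q_0 = 22/1
  p_1/q_1 = 45/2
  p_2/q_2 = 202/9
  p_3/q_3 = 449/20
  p_4/q_4 = 19958/889
  p_5/q_5 = 40365/1798
q_4 = 889 ≤ 900 < 1798 = q_5, so the answer is 19958/889.

19958/889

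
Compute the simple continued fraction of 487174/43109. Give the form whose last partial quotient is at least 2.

487174 = 11*43109 + 12975
43109 = 3*12975 + 4184
12975 = 3*4184 + 423
4184 = 9*423 + 377
423 = 1*377 + 46
377 = 8*46 + 9
46 = 5*9 + 1
9 = 9*1 + 0  (stop)
So 487174/43109 = [11; 3, 3, 9, 1, 8, 5, 9].

[11; 3, 3, 9, 1, 8, 5, 9]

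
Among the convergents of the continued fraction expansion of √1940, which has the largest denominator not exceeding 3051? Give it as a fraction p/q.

√1940 = [44; 22, 88, …] (period length 2).
Convergents:
  p_0/q_0 = 44/1
  p_1/q_1 = 969/22
  p_2/q_2 = 85316/1937
  p_3/q_3 = 1877921/42636
q_2 = 1937 ≤ 3051 < 42636 = q_3, so the answer is 85316/1937.

85316/1937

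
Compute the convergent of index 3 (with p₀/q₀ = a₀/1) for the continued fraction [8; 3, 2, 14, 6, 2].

837/101

Using pₖ = aₖpₖ₋₁ + pₖ₋₂, qₖ = aₖqₖ₋₁ + qₖ₋₂ (with p₋₁=1, p₋₂=0, q₋₁=0, q₋₂=1):
  k=0: a=8, p=8, q=1
  k=1: a=3, p=25, q=3
  k=2: a=2, p=58, q=7
  k=3: a=14, p=837, q=101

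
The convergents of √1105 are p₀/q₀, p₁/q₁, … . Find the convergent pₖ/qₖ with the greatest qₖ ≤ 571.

√1105 = [33; 4, 7, 7, 4, 66, …] (period length 5).
Convergents:
  p_0/q_0 = 33/1
  p_1/q_1 = 133/4
  p_2/q_2 = 964/29
  p_3/q_3 = 6881/207
  p_4/q_4 = 28488/857
q_3 = 207 ≤ 571 < 857 = q_4, so the answer is 6881/207.

6881/207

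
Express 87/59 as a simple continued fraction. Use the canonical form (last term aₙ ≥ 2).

87 = 1*59 + 28
59 = 2*28 + 3
28 = 9*3 + 1
3 = 3*1 + 0  (stop)
So 87/59 = [1; 2, 9, 3].

[1; 2, 9, 3]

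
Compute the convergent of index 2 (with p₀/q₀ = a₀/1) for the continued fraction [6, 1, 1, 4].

13/2

Using pₖ = aₖpₖ₋₁ + pₖ₋₂, qₖ = aₖqₖ₋₁ + qₖ₋₂ (with p₋₁=1, p₋₂=0, q₋₁=0, q₋₂=1):
  k=0: a=6, p=6, q=1
  k=1: a=1, p=7, q=1
  k=2: a=1, p=13, q=2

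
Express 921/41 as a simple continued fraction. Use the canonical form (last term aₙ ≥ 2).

921 = 22·41 + 19
41 = 2·19 + 3
19 = 6·3 + 1
3 = 3·1 + 0  (stop)
So 921/41 = [22; 2, 6, 3].

[22; 2, 6, 3]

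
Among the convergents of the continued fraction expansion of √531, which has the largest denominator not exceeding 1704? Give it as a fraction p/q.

√531 = [23; 23, 46, …] (period length 2).
Convergents:
  p_0/q_0 = 23/1
  p_1/q_1 = 530/23
  p_2/q_2 = 24403/1059
  p_3/q_3 = 561799/24380
q_2 = 1059 ≤ 1704 < 24380 = q_3, so the answer is 24403/1059.

24403/1059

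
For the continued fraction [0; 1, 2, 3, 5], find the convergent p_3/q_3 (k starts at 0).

7/10

Using pₖ = aₖpₖ₋₁ + pₖ₋₂, qₖ = aₖqₖ₋₁ + qₖ₋₂ (with p₋₁=1, p₋₂=0, q₋₁=0, q₋₂=1):
  k=0: a=0, p=0, q=1
  k=1: a=1, p=1, q=1
  k=2: a=2, p=2, q=3
  k=3: a=3, p=7, q=10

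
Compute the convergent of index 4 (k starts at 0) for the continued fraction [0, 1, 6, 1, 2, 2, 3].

Using pₖ = aₖpₖ₋₁ + pₖ₋₂, qₖ = aₖqₖ₋₁ + qₖ₋₂ (with p₋₁=1, p₋₂=0, q₋₁=0, q₋₂=1):
  k=0: a=0, p=0, q=1
  k=1: a=1, p=1, q=1
  k=2: a=6, p=6, q=7
  k=3: a=1, p=7, q=8
  k=4: a=2, p=20, q=23

20/23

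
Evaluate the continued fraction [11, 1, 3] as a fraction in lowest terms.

47/4

Fold from the inside: start with 3/1.
  1 + 1/3 = 4/3
  11 + 3/4 = 47/4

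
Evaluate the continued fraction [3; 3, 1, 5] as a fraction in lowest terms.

75/23

Using pₖ = aₖpₖ₋₁ + pₖ₋₂ and qₖ = aₖqₖ₋₁ + qₖ₋₂:
  k=0: a=3, p=3, q=1
  k=1: a=3, p=10, q=3
  k=2: a=1, p=13, q=4
  k=3: a=5, p=75, q=23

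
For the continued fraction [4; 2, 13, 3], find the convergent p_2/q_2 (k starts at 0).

Using pₖ = aₖpₖ₋₁ + pₖ₋₂, qₖ = aₖqₖ₋₁ + qₖ₋₂ (with p₋₁=1, p₋₂=0, q₋₁=0, q₋₂=1):
  k=0: a=4, p=4, q=1
  k=1: a=2, p=9, q=2
  k=2: a=13, p=121, q=27

121/27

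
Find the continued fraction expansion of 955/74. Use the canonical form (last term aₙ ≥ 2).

[12; 1, 9, 1, 1, 3]

955 = 12*74 + 67
74 = 1*67 + 7
67 = 9*7 + 4
7 = 1*4 + 3
4 = 1*3 + 1
3 = 3*1 + 0  (stop)
So 955/74 = [12; 1, 9, 1, 1, 3].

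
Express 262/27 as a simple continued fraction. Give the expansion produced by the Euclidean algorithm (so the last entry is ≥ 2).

[9; 1, 2, 2, 1, 2]

262 = 9*27 + 19
27 = 1*19 + 8
19 = 2*8 + 3
8 = 2*3 + 2
3 = 1*2 + 1
2 = 2*1 + 0  (stop)
So 262/27 = [9; 1, 2, 2, 1, 2].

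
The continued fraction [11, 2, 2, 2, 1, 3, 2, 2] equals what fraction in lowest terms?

Using pₖ = aₖpₖ₋₁ + pₖ₋₂ and qₖ = aₖqₖ₋₁ + qₖ₋₂:
  k=0: a=11, p=11, q=1
  k=1: a=2, p=23, q=2
  k=2: a=2, p=57, q=5
  k=3: a=2, p=137, q=12
  k=4: a=1, p=194, q=17
  k=5: a=3, p=719, q=63
  k=6: a=2, p=1632, q=143
  k=7: a=2, p=3983, q=349

3983/349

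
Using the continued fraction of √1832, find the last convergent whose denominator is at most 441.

√1832 = [42; 1, 4, 21, 4, 1, 84, …] (period length 6).
Convergents:
  p_0/q_0 = 42/1
  p_1/q_1 = 43/1
  p_2/q_2 = 214/5
  p_3/q_3 = 4537/106
  p_4/q_4 = 18362/429
  p_5/q_5 = 22899/535
q_4 = 429 ≤ 441 < 535 = q_5, so the answer is 18362/429.

18362/429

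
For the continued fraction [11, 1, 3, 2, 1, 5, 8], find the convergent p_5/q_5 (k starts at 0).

Using pₖ = aₖpₖ₋₁ + pₖ₋₂, qₖ = aₖqₖ₋₁ + qₖ₋₂ (with p₋₁=1, p₋₂=0, q₋₁=0, q₋₂=1):
  k=0: a=11, p=11, q=1
  k=1: a=1, p=12, q=1
  k=2: a=3, p=47, q=4
  k=3: a=2, p=106, q=9
  k=4: a=1, p=153, q=13
  k=5: a=5, p=871, q=74

871/74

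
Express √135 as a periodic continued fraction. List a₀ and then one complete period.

[11; 1, 1, 1, 1, 1, 1, 1, 22]

a₀ = ⌊√135⌋ = 11.
With m₀=0, d₀=1 and mₖ₊₁ = dₖaₖ − mₖ, dₖ₊₁ = (n − mₖ₊₁²)/dₖ, aₖ₊₁ = ⌊(a₀+mₖ₊₁)/dₖ₊₁⌋:
  k=1: m=11, d=14, a=1
  k=2: m=3, d=9, a=1
  k=3: m=6, d=11, a=1
  k=4: m=5, d=10, a=1
  k=5: m=5, d=11, a=1
  k=6: m=6, d=9, a=1
  k=7: m=3, d=14, a=1
  k=8: m=11, d=1, a=22
d=1 and a=2a₀=22 at k=8, so the next step gives (m, d) = (11, 14) again — its k=1 value — and the period has length 8.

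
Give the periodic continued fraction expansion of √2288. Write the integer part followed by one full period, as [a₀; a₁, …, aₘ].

[47; 1, 4, 1, 94]

a₀ = ⌊√2288⌋ = 47.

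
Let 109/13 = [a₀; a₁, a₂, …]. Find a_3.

109 = 8·13 + 5   →  a_0 = 8
13 = 2·5 + 3   →  a_1 = 2
5 = 1·3 + 2   →  a_2 = 1
3 = 1·2 + 1   →  a_3 = 1

1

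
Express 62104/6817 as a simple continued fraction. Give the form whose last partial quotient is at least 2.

[9; 9, 12, 1, 18, 3]

62104 = 9×6817 + 751
6817 = 9×751 + 58
751 = 12×58 + 55
58 = 1×55 + 3
55 = 18×3 + 1
3 = 3×1 + 0  (stop)
So 62104/6817 = [9; 9, 12, 1, 18, 3].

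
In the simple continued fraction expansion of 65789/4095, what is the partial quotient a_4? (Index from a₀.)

65789 = 16·4095 + 269   →  a_0 = 16
4095 = 15·269 + 60   →  a_1 = 15
269 = 4·60 + 29   →  a_2 = 4
60 = 2·29 + 2   →  a_3 = 2
29 = 14·2 + 1   →  a_4 = 14

14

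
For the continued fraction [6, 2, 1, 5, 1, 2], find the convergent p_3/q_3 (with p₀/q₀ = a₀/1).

108/17

Using pₖ = aₖpₖ₋₁ + pₖ₋₂, qₖ = aₖqₖ₋₁ + qₖ₋₂ (with p₋₁=1, p₋₂=0, q₋₁=0, q₋₂=1):
  k=0: a=6, p=6, q=1
  k=1: a=2, p=13, q=2
  k=2: a=1, p=19, q=3
  k=3: a=5, p=108, q=17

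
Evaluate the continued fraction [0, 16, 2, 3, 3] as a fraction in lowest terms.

23/378

Using pₖ = aₖpₖ₋₁ + pₖ₋₂ and qₖ = aₖqₖ₋₁ + qₖ₋₂:
  k=0: a=0, p=0, q=1
  k=1: a=16, p=1, q=16
  k=2: a=2, p=2, q=33
  k=3: a=3, p=7, q=115
  k=4: a=3, p=23, q=378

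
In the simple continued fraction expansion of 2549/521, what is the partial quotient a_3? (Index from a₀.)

2549 = 4·521 + 465   →  a_0 = 4
521 = 1·465 + 56   →  a_1 = 1
465 = 8·56 + 17   →  a_2 = 8
56 = 3·17 + 5   →  a_3 = 3

3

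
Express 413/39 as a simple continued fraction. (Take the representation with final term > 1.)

413 = 10×39 + 23
39 = 1×23 + 16
23 = 1×16 + 7
16 = 2×7 + 2
7 = 3×2 + 1
2 = 2×1 + 0  (stop)
So 413/39 = [10; 1, 1, 2, 3, 2].

[10; 1, 1, 2, 3, 2]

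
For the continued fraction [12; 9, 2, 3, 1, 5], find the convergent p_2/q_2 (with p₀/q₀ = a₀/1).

230/19

Using pₖ = aₖpₖ₋₁ + pₖ₋₂, qₖ = aₖqₖ₋₁ + qₖ₋₂ (with p₋₁=1, p₋₂=0, q₋₁=0, q₋₂=1):
  k=0: a=12, p=12, q=1
  k=1: a=9, p=109, q=9
  k=2: a=2, p=230, q=19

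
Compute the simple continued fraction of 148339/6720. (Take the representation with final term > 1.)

[22; 13, 2, 7, 16, 2]

148339 = 22×6720 + 499
6720 = 13×499 + 233
499 = 2×233 + 33
233 = 7×33 + 2
33 = 16×2 + 1
2 = 2×1 + 0  (stop)
So 148339/6720 = [22; 13, 2, 7, 16, 2].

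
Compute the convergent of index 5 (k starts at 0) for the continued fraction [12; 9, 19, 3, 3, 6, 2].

Using pₖ = aₖpₖ₋₁ + pₖ₋₂, qₖ = aₖqₖ₋₁ + qₖ₋₂ (with p₋₁=1, p₋₂=0, q₋₁=0, q₋₂=1):
  k=0: a=12, p=12, q=1
  k=1: a=9, p=109, q=9
  k=2: a=19, p=2083, q=172
  k=3: a=3, p=6358, q=525
  k=4: a=3, p=21157, q=1747
  k=5: a=6, p=133300, q=11007

133300/11007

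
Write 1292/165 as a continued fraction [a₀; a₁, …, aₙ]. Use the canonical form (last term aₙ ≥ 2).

[7; 1, 4, 1, 8, 3]

1292 = 7·165 + 137
165 = 1·137 + 28
137 = 4·28 + 25
28 = 1·25 + 3
25 = 8·3 + 1
3 = 3·1 + 0  (stop)
So 1292/165 = [7; 1, 4, 1, 8, 3].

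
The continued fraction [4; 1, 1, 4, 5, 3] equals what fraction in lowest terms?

Using pₖ = aₖpₖ₋₁ + pₖ₋₂ and qₖ = aₖqₖ₋₁ + qₖ₋₂:
  k=0: a=4, p=4, q=1
  k=1: a=1, p=5, q=1
  k=2: a=1, p=9, q=2
  k=3: a=4, p=41, q=9
  k=4: a=5, p=214, q=47
  k=5: a=3, p=683, q=150

683/150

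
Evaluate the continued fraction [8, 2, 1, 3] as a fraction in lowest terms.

Fold from the inside: start with 3/1.
  1 + 1/3 = 4/3
  2 + 3/4 = 11/4
  8 + 4/11 = 92/11

92/11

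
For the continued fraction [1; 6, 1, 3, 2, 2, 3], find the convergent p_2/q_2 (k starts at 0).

8/7

Using pₖ = aₖpₖ₋₁ + pₖ₋₂, qₖ = aₖqₖ₋₁ + qₖ₋₂ (with p₋₁=1, p₋₂=0, q₋₁=0, q₋₂=1):
  k=0: a=1, p=1, q=1
  k=1: a=6, p=7, q=6
  k=2: a=1, p=8, q=7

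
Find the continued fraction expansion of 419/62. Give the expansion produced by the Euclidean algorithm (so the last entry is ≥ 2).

419 = 6×62 + 47
62 = 1×47 + 15
47 = 3×15 + 2
15 = 7×2 + 1
2 = 2×1 + 0  (stop)
So 419/62 = [6; 1, 3, 7, 2].

[6; 1, 3, 7, 2]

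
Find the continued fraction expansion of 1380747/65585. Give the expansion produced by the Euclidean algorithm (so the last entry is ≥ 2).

[21; 18, 1, 16, 1, 15, 12]

1380747 = 21·65585 + 3462
65585 = 18·3462 + 3269
3462 = 1·3269 + 193
3269 = 16·193 + 181
193 = 1·181 + 12
181 = 15·12 + 1
12 = 12·1 + 0  (stop)
So 1380747/65585 = [21; 18, 1, 16, 1, 15, 12].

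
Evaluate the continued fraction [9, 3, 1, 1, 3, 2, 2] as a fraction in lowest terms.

Using pₖ = aₖpₖ₋₁ + pₖ₋₂ and qₖ = aₖqₖ₋₁ + qₖ₋₂:
  k=0: a=9, p=9, q=1
  k=1: a=3, p=28, q=3
  k=2: a=1, p=37, q=4
  k=3: a=1, p=65, q=7
  k=4: a=3, p=232, q=25
  k=5: a=2, p=529, q=57
  k=6: a=2, p=1290, q=139

1290/139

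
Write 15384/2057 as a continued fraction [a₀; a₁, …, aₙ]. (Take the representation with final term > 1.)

[7; 2, 11, 3, 9, 3]

15384 = 7×2057 + 985
2057 = 2×985 + 87
985 = 11×87 + 28
87 = 3×28 + 3
28 = 9×3 + 1
3 = 3×1 + 0  (stop)
So 15384/2057 = [7; 2, 11, 3, 9, 3].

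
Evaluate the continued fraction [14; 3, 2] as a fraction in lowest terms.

100/7

Using pₖ = aₖpₖ₋₁ + pₖ₋₂ and qₖ = aₖqₖ₋₁ + qₖ₋₂:
  k=0: a=14, p=14, q=1
  k=1: a=3, p=43, q=3
  k=2: a=2, p=100, q=7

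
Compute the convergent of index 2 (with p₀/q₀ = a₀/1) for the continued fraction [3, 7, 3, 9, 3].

Using pₖ = aₖpₖ₋₁ + pₖ₋₂, qₖ = aₖqₖ₋₁ + qₖ₋₂ (with p₋₁=1, p₋₂=0, q₋₁=0, q₋₂=1):
  k=0: a=3, p=3, q=1
  k=1: a=7, p=22, q=7
  k=2: a=3, p=69, q=22

69/22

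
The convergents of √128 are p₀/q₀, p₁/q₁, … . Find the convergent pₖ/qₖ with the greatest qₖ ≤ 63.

√128 = [11; 3, 5, 3, 22, …] (period length 4).
Convergents:
  p_0/q_0 = 11/1
  p_1/q_1 = 34/3
  p_2/q_2 = 181/16
  p_3/q_3 = 577/51
  p_4/q_4 = 12875/1138
q_3 = 51 ≤ 63 < 1138 = q_4, so the answer is 577/51.

577/51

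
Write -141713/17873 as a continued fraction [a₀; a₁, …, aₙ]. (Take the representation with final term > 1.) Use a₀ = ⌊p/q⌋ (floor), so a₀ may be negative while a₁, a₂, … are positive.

-141713 = -8·17873 + 1271
17873 = 14·1271 + 79
1271 = 16·79 + 7
79 = 11·7 + 2
7 = 3·2 + 1
2 = 2·1 + 0  (stop)
So -141713/17873 = [-8; 14, 16, 11, 3, 2].

[-8; 14, 16, 11, 3, 2]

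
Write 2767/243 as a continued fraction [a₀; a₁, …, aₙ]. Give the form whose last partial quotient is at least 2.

[11; 2, 1, 1, 2, 2, 3, 2]

2767 = 11*243 + 94
243 = 2*94 + 55
94 = 1*55 + 39
55 = 1*39 + 16
39 = 2*16 + 7
16 = 2*7 + 2
7 = 3*2 + 1
2 = 2*1 + 0  (stop)
So 2767/243 = [11; 2, 1, 1, 2, 2, 3, 2].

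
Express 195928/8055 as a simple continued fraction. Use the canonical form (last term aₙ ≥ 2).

195928 = 24·8055 + 2608
8055 = 3·2608 + 231
2608 = 11·231 + 67
231 = 3·67 + 30
67 = 2·30 + 7
30 = 4·7 + 2
7 = 3·2 + 1
2 = 2·1 + 0  (stop)
So 195928/8055 = [24; 3, 11, 3, 2, 4, 3, 2].

[24; 3, 11, 3, 2, 4, 3, 2]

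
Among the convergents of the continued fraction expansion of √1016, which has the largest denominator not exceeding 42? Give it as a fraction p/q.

√1016 = [31; 1, 6, 1, 62, …] (period length 4).
Convergents:
  p_0/q_0 = 31/1
  p_1/q_1 = 32/1
  p_2/q_2 = 223/7
  p_3/q_3 = 255/8
  p_4/q_4 = 16033/503
q_3 = 8 ≤ 42 < 503 = q_4, so the answer is 255/8.

255/8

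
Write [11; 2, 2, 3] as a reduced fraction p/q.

194/17

Using pₖ = aₖpₖ₋₁ + pₖ₋₂ and qₖ = aₖqₖ₋₁ + qₖ₋₂:
  k=0: a=11, p=11, q=1
  k=1: a=2, p=23, q=2
  k=2: a=2, p=57, q=5
  k=3: a=3, p=194, q=17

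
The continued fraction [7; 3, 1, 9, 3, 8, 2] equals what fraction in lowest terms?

15492/2135

Using pₖ = aₖpₖ₋₁ + pₖ₋₂ and qₖ = aₖqₖ₋₁ + qₖ₋₂:
  k=0: a=7, p=7, q=1
  k=1: a=3, p=22, q=3
  k=2: a=1, p=29, q=4
  k=3: a=9, p=283, q=39
  k=4: a=3, p=878, q=121
  k=5: a=8, p=7307, q=1007
  k=6: a=2, p=15492, q=2135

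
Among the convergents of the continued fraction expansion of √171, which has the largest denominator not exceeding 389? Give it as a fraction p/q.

√171 = [13; 13, 26, …] (period length 2).
Convergents:
  p_0/q_0 = 13/1
  p_1/q_1 = 170/13
  p_2/q_2 = 4433/339
  p_3/q_3 = 57799/4420
q_2 = 339 ≤ 389 < 4420 = q_3, so the answer is 4433/339.

4433/339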